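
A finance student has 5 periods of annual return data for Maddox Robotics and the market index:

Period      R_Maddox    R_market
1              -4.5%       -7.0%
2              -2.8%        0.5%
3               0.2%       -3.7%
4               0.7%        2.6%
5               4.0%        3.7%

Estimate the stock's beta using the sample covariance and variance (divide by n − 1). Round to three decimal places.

Mean R_i = (-4.5 − 2.8 + 0.2 + 0.7 + 4.0) / 5 = -0.4800%
Mean R_m = (-7.0 + 0.5 − 3.7 + 2.6 + 3.7) / 5 = -0.7800%
Σ(R_i − R̄_i)(R_m − R̄_m) = 44.1080  ⇒  Cov = 44.1080 / 4 = 11.0270
Σ(R_m − R̄_m)² = 80.3480  ⇒  Var(R_m) = 80.3480 / 4 = 20.0870
β = Cov / Var(R_m) = 11.0270 / 20.0870 = 0.5490

0.549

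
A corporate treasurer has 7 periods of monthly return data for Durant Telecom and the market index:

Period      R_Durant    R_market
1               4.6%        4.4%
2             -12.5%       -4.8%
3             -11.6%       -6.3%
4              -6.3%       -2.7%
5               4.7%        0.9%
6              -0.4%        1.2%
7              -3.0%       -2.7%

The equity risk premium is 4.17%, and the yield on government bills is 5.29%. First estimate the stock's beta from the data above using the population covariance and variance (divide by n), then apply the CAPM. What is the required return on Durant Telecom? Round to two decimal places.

Mean R_i = (4.6 − 12.5 − 11.6 − 6.3 + 4.7 − 0.4 − 3.0) / 7 = -3.5000%
Mean R_m = (4.4 − 4.8 − 6.3 − 2.7 + 0.9 + 1.2 − 2.7) / 7 = -1.4286%
Σ(R_i − R̄_i)(R_m − R̄_m) = 147.1800  ⇒  Cov = 147.1800 / 7 = 21.0257
Σ(R_m − R̄_m)² = 84.6343  ⇒  Var(R_m) = 84.6343 / 7 = 12.0906
β = Cov / Var(R_m) = 21.0257 / 12.0906 = 1.7390
E(R) = R_f + β × MRP = 5.29% + 1.7390 × 4.17% = 12.54%

12.54%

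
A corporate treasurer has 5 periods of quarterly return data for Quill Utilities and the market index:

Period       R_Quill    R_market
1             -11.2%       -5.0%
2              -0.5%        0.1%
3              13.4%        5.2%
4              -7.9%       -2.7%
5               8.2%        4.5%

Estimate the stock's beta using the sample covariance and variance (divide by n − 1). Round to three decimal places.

Mean R_i = (-11.2 − 0.5 + 13.4 − 7.9 + 8.2) / 5 = 0.4000%
Mean R_m = (-5.0 + 0.1 + 5.2 − 2.7 + 4.5) / 5 = 0.4200%
Σ(R_i − R̄_i)(R_m − R̄_m) = 183.0200  ⇒  Cov = 183.0200 / 4 = 45.7550
Σ(R_m − R̄_m)² = 78.7080  ⇒  Var(R_m) = 78.7080 / 4 = 19.6770
β = Cov / Var(R_m) = 45.7550 / 19.6770 = 2.3253

2.325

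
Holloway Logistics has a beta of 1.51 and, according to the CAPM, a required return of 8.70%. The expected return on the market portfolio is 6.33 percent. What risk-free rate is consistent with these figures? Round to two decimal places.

E(R) = R_f + β(E(R_m) − R_f) = R_f(1 − β) + β·E(R_m)
8.70% = R_f × (1 − 1.51) + 1.51 × 6.33%
8.70% = R_f × -0.51 + 9.5583%
R_f = (8.70% − 9.5583%) / -0.51 = 1.68%

1.68%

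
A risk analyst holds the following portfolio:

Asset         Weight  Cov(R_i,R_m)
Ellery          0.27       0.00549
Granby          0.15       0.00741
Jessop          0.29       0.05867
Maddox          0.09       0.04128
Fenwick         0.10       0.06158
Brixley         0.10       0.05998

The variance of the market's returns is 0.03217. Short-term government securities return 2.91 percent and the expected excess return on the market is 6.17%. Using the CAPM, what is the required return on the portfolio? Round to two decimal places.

β_Ellery = 0.00549 / 0.03217 = 0.1707
β_Granby = 0.00741 / 0.03217 = 0.2303
β_Jessop = 0.05867 / 0.03217 = 1.8237
β_Maddox = 0.04128 / 0.03217 = 1.2832
β_Fenwick = 0.06158 / 0.03217 = 1.9142
β_Brixley = 0.05998 / 0.03217 = 1.8645
β_P = Σ w_i β_i = 0.27×0.1707 + 0.15×0.2303 + 0.29×1.8237 + 0.09×1.2832 + 0.10×1.9142 + 0.10×1.8645 = 1.1029
E(R_P) = R_f + β_P × MRP = 2.91% + 1.1029 × 6.17% = 9.71%

9.71%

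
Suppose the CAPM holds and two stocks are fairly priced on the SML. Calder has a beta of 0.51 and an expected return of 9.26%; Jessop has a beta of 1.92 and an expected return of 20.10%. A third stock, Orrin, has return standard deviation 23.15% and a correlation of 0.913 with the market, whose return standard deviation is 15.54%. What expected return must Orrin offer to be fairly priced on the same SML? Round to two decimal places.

MRP = (20.10% − 9.26%) / (1.92 − 0.51) = 7.6879%
R_f = 9.26% − 0.51 × 7.6879% = 5.3392%
β_Orrin = ρ·σ_i/σ_m = 0.913 × 23.15 / 15.54 = 1.3601
E(R_Orrin) = R_f + β × MRP = 5.3392% + 1.3601 × 7.6879% = 15.80%

15.80%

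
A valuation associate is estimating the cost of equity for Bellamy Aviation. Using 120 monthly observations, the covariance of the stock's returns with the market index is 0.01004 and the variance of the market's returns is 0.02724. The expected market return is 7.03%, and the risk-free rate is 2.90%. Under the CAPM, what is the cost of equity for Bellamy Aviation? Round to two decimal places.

4.42%

β = Cov(R_i, R_m) / Var(R_m) = 0.01004 / 0.02724 = 0.3686
MRP = 7.03% − 2.90% = 4.13%
E(R) = R_f + β × MRP = 2.90% + 0.3686 × 4.13% = 4.42%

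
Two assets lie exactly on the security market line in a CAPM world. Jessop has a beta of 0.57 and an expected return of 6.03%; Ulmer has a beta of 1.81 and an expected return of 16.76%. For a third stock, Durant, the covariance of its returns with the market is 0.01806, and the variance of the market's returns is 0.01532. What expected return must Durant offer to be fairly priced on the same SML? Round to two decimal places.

MRP = (16.76% − 6.03%) / (1.81 − 0.57) = 8.6532%
R_f = 6.03% − 0.57 × 8.6532% = 1.0977%
β_Durant = Cov / Var(R_m) = 0.01806 / 0.01532 = 1.1789
E(R_Durant) = R_f + β × MRP = 1.0977% + 1.1789 × 8.6532% = 11.30%

11.30%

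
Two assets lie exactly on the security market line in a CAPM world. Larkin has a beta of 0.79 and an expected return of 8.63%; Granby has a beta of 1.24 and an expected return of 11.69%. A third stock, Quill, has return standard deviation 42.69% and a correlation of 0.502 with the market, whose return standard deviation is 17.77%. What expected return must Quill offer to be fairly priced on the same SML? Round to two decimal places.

MRP = (11.69% − 8.63%) / (1.24 − 0.79) = 6.8000%
R_f = 8.63% − 0.79 × 6.8000% = 3.2580%
β_Quill = ρ·σ_i/σ_m = 0.502 × 42.69 / 17.77 = 1.2060
E(R_Quill) = R_f + β × MRP = 3.2580% + 1.2060 × 6.8000% = 11.46%

11.46%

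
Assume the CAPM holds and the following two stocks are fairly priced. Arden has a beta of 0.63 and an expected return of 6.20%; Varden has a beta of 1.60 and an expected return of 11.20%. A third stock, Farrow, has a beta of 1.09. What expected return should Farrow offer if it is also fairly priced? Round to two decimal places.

MRP (SML slope) = (11.20% − 6.20%) / (1.60 − 0.63) = 5.00% / 0.97 = 5.1546%
R_f (intercept) = 6.20% − 0.63 × 5.1546% = 2.9526%
E(R_Farrow) = R_f + β × MRP = 2.9526% + 1.09 × 5.1546% = 8.57%

8.57%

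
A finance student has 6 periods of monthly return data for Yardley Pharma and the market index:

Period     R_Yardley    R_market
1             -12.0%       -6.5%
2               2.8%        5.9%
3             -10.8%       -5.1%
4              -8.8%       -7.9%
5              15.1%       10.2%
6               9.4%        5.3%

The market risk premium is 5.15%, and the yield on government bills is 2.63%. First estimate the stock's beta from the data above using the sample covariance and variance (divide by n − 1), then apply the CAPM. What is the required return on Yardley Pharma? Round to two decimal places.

9.99%

Mean R_i = (-12.0 + 2.8 − 10.8 − 8.8 + 15.1 + 9.4) / 6 = -0.7167%
Mean R_m = (-6.5 + 5.9 − 5.1 − 7.9 + 10.2 + 5.3) / 6 = 0.3167%
Σ(R_i − R̄_i)(R_m − R̄_m) = 424.3217  ⇒  Cov = 424.3217 / 5 = 84.8643
Σ(R_m − R̄_m)² = 297.0083  ⇒  Var(R_m) = 297.0083 / 5 = 59.4017
β = Cov / Var(R_m) = 84.8643 / 59.4017 = 1.4287
E(R) = R_f + β × MRP = 2.63% + 1.4287 × 5.15% = 9.99%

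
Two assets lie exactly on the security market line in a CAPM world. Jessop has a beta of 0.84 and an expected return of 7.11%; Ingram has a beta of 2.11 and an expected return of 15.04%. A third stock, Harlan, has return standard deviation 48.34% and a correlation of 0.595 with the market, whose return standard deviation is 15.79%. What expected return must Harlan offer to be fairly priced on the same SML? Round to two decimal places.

13.24%

MRP = (15.04% − 7.11%) / (2.11 − 0.84) = 6.2441%
R_f = 7.11% − 0.84 × 6.2441% = 1.8650%
β_Harlan = ρ·σ_i/σ_m = 0.595 × 48.34 / 15.79 = 1.8216
E(R_Harlan) = R_f + β × MRP = 1.8650% + 1.8216 × 6.2441% = 13.24%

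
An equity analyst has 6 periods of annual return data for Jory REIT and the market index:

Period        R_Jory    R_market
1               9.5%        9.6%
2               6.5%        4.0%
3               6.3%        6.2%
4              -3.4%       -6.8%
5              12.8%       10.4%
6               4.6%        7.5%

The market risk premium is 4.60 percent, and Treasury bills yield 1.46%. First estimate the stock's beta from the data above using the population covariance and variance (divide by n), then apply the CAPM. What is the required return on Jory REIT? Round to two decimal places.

Mean R_i = (9.5 + 6.5 + 6.3 − 3.4 + 12.8 + 4.6) / 6 = 6.0500%
Mean R_m = (9.6 + 4.0 + 6.2 − 6.8 + 10.4 + 7.5) / 6 = 5.1500%
Σ(R_i − R̄_i)(R_m − R̄_m) = 160.0550  ⇒  Cov = 160.0550 / 6 = 26.6758
Σ(R_m − R̄_m)² = 198.1150  ⇒  Var(R_m) = 198.1150 / 6 = 33.0192
β = Cov / Var(R_m) = 26.6758 / 33.0192 = 0.8079
E(R) = R_f + β × MRP = 1.46% + 0.8079 × 4.60% = 5.18%

5.18%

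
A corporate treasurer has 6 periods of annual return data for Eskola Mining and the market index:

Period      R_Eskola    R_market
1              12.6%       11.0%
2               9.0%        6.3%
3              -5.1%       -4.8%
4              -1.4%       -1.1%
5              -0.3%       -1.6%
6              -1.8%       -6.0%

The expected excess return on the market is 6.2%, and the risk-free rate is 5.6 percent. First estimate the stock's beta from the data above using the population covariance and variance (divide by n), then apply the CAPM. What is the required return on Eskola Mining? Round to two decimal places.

Mean R_i = (12.6 + 9.0 − 5.1 − 1.4 − 0.3 − 1.8) / 6 = 2.1667%
Mean R_m = (11.0 + 6.3 − 4.8 − 1.1 − 1.6 − 6.0) / 6 = 0.6333%
Σ(R_i − R̄_i)(R_m − R̄_m) = 224.3667  ⇒  Cov = 224.3667 / 6 = 37.3945
Σ(R_m − R̄_m)² = 221.0933  ⇒  Var(R_m) = 221.0933 / 6 = 36.8489
β = Cov / Var(R_m) = 37.3945 / 36.8489 = 1.0148
E(R) = R_f + β × MRP = 5.6% + 1.0148 × 6.2% = 11.89%

11.89%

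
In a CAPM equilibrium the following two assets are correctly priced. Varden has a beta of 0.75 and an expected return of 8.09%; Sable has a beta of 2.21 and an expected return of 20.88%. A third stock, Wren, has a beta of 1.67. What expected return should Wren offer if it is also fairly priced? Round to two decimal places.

16.15%

MRP (SML slope) = (20.88% − 8.09%) / (2.21 − 0.75) = 12.79% / 1.46 = 8.7603%
R_f (intercept) = 8.09% − 0.75 × 8.7603% = 1.5198%
E(R_Wren) = R_f + β × MRP = 1.5198% + 1.67 × 8.7603% = 16.15%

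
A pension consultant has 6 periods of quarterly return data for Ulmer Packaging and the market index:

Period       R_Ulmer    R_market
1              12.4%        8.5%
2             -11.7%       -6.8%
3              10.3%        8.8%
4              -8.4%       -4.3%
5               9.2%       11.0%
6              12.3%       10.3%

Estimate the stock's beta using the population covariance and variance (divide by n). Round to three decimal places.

1.360

Mean R_i = (12.4 − 11.7 + 10.3 − 8.4 + 9.2 + 12.3) / 6 = 4.0167%
Mean R_m = (8.5 − 6.8 + 8.8 − 4.3 + 11.0 + 10.3) / 6 = 4.5833%
Σ(R_i − R̄_i)(R_m − R̄_m) = 429.1517  ⇒  Cov = 429.1517 / 6 = 71.5253
Σ(R_m − R̄_m)² = 315.4683  ⇒  Var(R_m) = 315.4683 / 6 = 52.5781
β = Cov / Var(R_m) = 71.5253 / 52.5781 = 1.3604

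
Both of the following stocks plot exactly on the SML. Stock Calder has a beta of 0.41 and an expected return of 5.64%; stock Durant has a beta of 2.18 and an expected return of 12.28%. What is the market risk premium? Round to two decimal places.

Both satisfy E(R) = R_f + β·MRP, so the slope of the SML is
MRP = (12.28% − 5.64%) / (2.18 − 0.41) = 6.64% / 1.77 = 3.7514%

3.75%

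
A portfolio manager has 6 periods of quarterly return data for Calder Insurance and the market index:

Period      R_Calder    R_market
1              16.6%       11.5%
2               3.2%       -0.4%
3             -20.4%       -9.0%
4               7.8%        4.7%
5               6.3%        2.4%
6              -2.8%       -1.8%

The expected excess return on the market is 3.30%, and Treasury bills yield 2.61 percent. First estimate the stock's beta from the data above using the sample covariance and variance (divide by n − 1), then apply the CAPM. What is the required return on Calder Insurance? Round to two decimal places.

Mean R_i = (16.6 + 3.2 − 20.4 + 7.8 + 6.3 − 2.8) / 6 = 1.7833%
Mean R_m = (11.5 − 0.4 − 9.0 + 4.7 + 2.4 − 1.8) / 6 = 1.2333%
Σ(R_i − R̄_i)(R_m − R̄_m) = 416.8433  ⇒  Cov = 416.8433 / 5 = 83.3687
Σ(R_m − R̄_m)² = 235.3733  ⇒  Var(R_m) = 235.3733 / 5 = 47.0747
β = Cov / Var(R_m) = 83.3687 / 47.0747 = 1.7710
E(R) = R_f + β × MRP = 2.61% + 1.7710 × 3.30% = 8.45%

8.45%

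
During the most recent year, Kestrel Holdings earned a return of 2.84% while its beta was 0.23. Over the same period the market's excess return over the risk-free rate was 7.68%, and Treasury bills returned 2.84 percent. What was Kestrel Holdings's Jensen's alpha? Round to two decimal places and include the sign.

-1.77%

CAPM benchmark = R_f + β(R_m − R_f) = 2.84% + 0.23 × 7.68% = 4.6064%
α = actual − benchmark = 2.84% − 4.6064% = -1.77%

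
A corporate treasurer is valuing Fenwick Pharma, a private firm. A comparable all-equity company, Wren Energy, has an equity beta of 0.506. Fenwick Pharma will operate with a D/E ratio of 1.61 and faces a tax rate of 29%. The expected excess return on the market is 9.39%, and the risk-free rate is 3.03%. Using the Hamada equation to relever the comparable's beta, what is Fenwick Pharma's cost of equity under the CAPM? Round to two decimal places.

13.21%

β_L = β_U × [1 + (1 − t)(D/E)] = 0.506 × [1 + (1 − 0.29) × 1.61]
    = 0.506 × [1 + 0.71 × 1.61] = 0.506 × 2.1431 = 1.0844
E(R) = R_f + β_L × MRP = 3.03% + 1.0844 × 9.39% = 13.21%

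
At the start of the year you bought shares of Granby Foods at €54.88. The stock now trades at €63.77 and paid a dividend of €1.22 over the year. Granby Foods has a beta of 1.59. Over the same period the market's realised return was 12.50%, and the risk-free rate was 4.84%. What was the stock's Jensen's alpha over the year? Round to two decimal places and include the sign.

+1.40%

Realised HPR = (P1 + D1 − P0) / P0 = (63.77 + 1.22 − 54.88) / 54.88 = 10.11 / 54.88 = 18.4220%
MRP = 12.50% − 4.84% = 7.66%
CAPM required = R_f + β·MRP = 4.84% + 1.59 × 7.66% = 17.0194%
α = realised − required = 18.4220% − 17.0194% = +1.40%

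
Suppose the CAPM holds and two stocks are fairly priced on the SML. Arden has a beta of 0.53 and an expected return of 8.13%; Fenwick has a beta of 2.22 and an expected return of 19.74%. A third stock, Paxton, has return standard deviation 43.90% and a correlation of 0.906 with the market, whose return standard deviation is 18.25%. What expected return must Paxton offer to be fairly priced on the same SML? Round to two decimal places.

19.46%

MRP = (19.74% − 8.13%) / (2.22 − 0.53) = 6.8698%
R_f = 8.13% − 0.53 × 6.8698% = 4.4890%
β_Paxton = ρ·σ_i/σ_m = 0.906 × 43.90 / 18.25 = 2.1794
E(R_Paxton) = R_f + β × MRP = 4.4890% + 2.1794 × 6.8698% = 19.46%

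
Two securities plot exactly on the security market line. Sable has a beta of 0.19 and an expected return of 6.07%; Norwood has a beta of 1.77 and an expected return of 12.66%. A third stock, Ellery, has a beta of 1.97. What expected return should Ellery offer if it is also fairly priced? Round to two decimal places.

13.49%

MRP (SML slope) = (12.66% − 6.07%) / (1.77 − 0.19) = 6.59% / 1.58 = 4.1709%
R_f (intercept) = 6.07% − 0.19 × 4.1709% = 5.2775%
E(R_Ellery) = R_f + β × MRP = 5.2775% + 1.97 × 4.1709% = 13.49%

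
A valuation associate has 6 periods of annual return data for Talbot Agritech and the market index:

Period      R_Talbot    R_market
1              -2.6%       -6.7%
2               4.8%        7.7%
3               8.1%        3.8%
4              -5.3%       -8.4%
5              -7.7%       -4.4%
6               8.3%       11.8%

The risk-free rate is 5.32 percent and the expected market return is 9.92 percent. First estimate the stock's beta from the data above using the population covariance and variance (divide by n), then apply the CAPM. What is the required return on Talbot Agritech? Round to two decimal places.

8.76%

Mean R_i = (-2.6 + 4.8 + 8.1 − 5.3 − 7.7 + 8.3) / 6 = 0.9333%
Mean R_m = (-6.7 + 7.7 + 3.8 − 8.4 − 4.4 + 11.8) / 6 = 0.6333%
Σ(R_i − R̄_i)(R_m − R̄_m) = 257.9533  ⇒  Cov = 257.9533 / 6 = 42.9922
Σ(R_m − R̄_m)² = 345.3733  ⇒  Var(R_m) = 345.3733 / 6 = 57.5622
β = Cov / Var(R_m) = 42.9922 / 57.5622 = 0.7469
MRP = 9.92% − 5.32% = 4.60%
E(R) = R_f + β × MRP = 5.32% + 0.7469 × 4.60% = 8.76%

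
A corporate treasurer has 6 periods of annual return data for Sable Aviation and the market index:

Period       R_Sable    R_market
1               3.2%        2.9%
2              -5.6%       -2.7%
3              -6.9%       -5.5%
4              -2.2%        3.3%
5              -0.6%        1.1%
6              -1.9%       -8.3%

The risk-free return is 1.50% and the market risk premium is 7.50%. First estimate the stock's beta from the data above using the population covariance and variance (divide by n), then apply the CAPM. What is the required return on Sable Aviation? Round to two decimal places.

Mean R_i = (3.2 − 5.6 − 6.9 − 2.2 − 0.6 − 1.9) / 6 = -2.3333%
Mean R_m = (2.9 − 2.7 − 5.5 + 3.3 + 1.1 − 8.3) / 6 = -1.5333%
Σ(R_i − R̄_i)(R_m − R̄_m) = 48.7333  ⇒  Cov = 48.7333 / 6 = 8.1222
Σ(R_m − R̄_m)² = 112.8333  ⇒  Var(R_m) = 112.8333 / 6 = 18.8056
β = Cov / Var(R_m) = 8.1222 / 18.8056 = 0.4319
E(R) = R_f + β × MRP = 1.50% + 0.4319 × 7.50% = 4.74%

4.74%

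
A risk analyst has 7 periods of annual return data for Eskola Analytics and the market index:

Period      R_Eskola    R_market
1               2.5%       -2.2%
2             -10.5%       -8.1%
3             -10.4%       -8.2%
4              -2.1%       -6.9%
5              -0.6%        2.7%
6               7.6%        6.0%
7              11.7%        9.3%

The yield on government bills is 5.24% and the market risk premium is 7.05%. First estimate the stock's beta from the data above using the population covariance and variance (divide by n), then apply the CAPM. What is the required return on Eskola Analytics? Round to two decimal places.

Mean R_i = (2.5 − 10.5 − 10.4 − 2.1 − 0.6 + 7.6 + 11.7) / 7 = -0.2571%
Mean R_m = (-2.2 − 8.1 − 8.2 − 6.9 + 2.7 + 6.0 + 9.3) / 7 = -1.0571%
Σ(R_i − R̄_i)(R_m − R̄_m) = 330.2071  ⇒  Cov = 330.2071 / 7 = 47.1724
Σ(R_m − R̄_m)² = 307.2571  ⇒  Var(R_m) = 307.2571 / 7 = 43.8939
β = Cov / Var(R_m) = 47.1724 / 43.8939 = 1.0747
E(R) = R_f + β × MRP = 5.24% + 1.0747 × 7.05% = 12.82%

12.82%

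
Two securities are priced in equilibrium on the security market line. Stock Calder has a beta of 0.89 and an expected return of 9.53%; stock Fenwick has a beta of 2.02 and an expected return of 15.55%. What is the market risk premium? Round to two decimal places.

Both satisfy E(R) = R_f + β·MRP, so the slope of the SML is
MRP = (15.55% − 9.53%) / (2.02 − 0.89) = 6.02% / 1.13 = 5.3274%

5.33%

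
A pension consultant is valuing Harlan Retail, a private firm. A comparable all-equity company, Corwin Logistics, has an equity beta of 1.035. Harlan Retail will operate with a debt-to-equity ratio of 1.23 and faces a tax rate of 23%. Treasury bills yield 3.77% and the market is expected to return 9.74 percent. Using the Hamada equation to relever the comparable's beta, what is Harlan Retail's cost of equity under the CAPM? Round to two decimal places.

15.80%

β_L = β_U × [1 + (1 − t)(D/E)] = 1.035 × [1 + (1 − 0.23) × 1.23]
    = 1.035 × [1 + 0.77 × 1.23] = 1.035 × 1.9471 = 2.0152
MRP = 9.74% − 3.77% = 5.97%
E(R) = R_f + β_L × MRP = 3.77% + 2.0152 × 5.97% = 15.80%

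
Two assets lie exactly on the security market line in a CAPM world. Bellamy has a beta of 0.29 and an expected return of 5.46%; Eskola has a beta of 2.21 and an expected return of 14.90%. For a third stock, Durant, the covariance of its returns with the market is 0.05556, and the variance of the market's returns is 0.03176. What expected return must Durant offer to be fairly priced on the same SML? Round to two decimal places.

12.64%

MRP = (14.90% − 5.46%) / (2.21 − 0.29) = 4.9167%
R_f = 5.46% − 0.29 × 4.9167% = 4.0342%
β_Durant = Cov / Var(R_m) = 0.05556 / 0.03176 = 1.7494
E(R_Durant) = R_f + β × MRP = 4.0342% + 1.7494 × 4.9167% = 12.64%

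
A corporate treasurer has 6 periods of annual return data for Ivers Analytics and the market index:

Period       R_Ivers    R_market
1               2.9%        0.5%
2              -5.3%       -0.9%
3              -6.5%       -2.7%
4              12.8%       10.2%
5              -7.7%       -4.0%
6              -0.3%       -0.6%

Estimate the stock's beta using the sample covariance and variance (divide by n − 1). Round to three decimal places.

1.464

Mean R_i = (2.9 − 5.3 − 6.5 + 12.8 − 7.7 − 0.3) / 6 = -0.6833%
Mean R_m = (0.5 − 0.9 − 2.7 + 10.2 − 4.0 − 0.6) / 6 = 0.4167%
Σ(R_i − R̄_i)(R_m − R̄_m) = 187.0183  ⇒  Cov = 187.0183 / 5 = 37.4037
Σ(R_m − R̄_m)² = 127.7083  ⇒  Var(R_m) = 127.7083 / 5 = 25.5417
β = Cov / Var(R_m) = 37.4037 / 25.5417 = 1.4644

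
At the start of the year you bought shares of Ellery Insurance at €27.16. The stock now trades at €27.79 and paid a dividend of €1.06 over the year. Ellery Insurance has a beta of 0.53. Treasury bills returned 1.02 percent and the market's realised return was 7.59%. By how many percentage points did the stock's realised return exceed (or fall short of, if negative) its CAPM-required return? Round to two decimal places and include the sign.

+1.72%

Realised HPR = (P1 + D1 − P0) / P0 = (27.79 + 1.06 − 27.16) / 27.16 = 1.69 / 27.16 = 6.2224%
MRP = 7.59% − 1.02% = 6.57%
CAPM required = R_f + β·MRP = 1.02% + 0.53 × 6.57% = 4.5021%
α = realised − required = 6.2224% − 4.5021% = +1.72%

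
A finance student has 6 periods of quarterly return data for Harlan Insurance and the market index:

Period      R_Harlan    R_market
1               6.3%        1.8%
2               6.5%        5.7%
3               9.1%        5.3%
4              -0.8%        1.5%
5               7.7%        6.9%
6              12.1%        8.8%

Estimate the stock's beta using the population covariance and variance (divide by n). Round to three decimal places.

Mean R_i = (6.3 + 6.5 + 9.1 − 0.8 + 7.7 + 12.1) / 6 = 6.8167%
Mean R_m = (1.8 + 5.7 + 5.3 + 1.5 + 6.9 + 8.8) / 6 = 5.0000%
Σ(R_i − R̄_i)(R_m − R̄_m) = 50.5300  ⇒  Cov = 50.5300 / 6 = 8.4217
Σ(R_m − R̄_m)² = 41.1200  ⇒  Var(R_m) = 41.1200 / 6 = 6.8533
β = Cov / Var(R_m) = 8.4217 / 6.8533 = 1.2289

1.229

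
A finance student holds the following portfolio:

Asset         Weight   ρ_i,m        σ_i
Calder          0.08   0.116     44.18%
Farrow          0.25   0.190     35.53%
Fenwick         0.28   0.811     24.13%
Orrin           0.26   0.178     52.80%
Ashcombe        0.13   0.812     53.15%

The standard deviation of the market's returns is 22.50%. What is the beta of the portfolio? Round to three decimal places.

β_Calder = 0.116 × 44.18% / 22.50% = 0.2278
β_Farrow = 0.190 × 35.53% / 22.50% = 0.3000
β_Fenwick = 0.811 × 24.13% / 22.50% = 0.8698
β_Orrin = 0.178 × 52.80% / 22.50% = 0.4177
β_Ashcombe = 0.812 × 53.15% / 22.50% = 1.9181
β_P = Σ w_i β_i = 0.08×0.2278 + 0.25×0.3000 + 0.28×0.8698 + 0.26×0.4177 + 0.13×1.9181 = 0.6947

0.695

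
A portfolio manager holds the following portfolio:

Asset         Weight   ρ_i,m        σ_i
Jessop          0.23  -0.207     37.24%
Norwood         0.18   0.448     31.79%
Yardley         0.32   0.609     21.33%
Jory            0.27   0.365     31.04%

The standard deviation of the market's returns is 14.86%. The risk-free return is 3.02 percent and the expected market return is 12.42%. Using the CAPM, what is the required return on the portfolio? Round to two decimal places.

β_Jessop = -0.207 × 37.24% / 14.86% = -0.5188
β_Norwood = 0.448 × 31.79% / 14.86% = 0.9584
β_Yardley = 0.609 × 21.33% / 14.86% = 0.8742
β_Jory = 0.365 × 31.04% / 14.86% = 0.7624
β_P = Σ w_i β_i = 0.23×-0.5188 + 0.18×0.9584 + 0.32×0.8742 + 0.27×0.7624 = 0.5388
MRP = 12.42% − 3.02% = 9.40%
E(R_P) = R_f + β_P × MRP = 3.02% + 0.5388 × 9.40% = 8.08%

8.08%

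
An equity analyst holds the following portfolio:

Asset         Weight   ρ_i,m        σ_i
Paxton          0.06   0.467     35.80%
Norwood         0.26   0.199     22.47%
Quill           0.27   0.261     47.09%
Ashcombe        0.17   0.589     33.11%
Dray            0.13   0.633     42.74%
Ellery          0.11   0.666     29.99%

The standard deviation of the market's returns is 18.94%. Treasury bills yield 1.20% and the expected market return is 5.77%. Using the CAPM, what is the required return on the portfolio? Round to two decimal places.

4.70%

β_Paxton = 0.467 × 35.80% / 18.94% = 0.8827
β_Norwood = 0.199 × 22.47% / 18.94% = 0.2361
β_Quill = 0.261 × 47.09% / 18.94% = 0.6489
β_Ashcombe = 0.589 × 33.11% / 18.94% = 1.0297
β_Dray = 0.633 × 42.74% / 18.94% = 1.4284
β_Ellery = 0.666 × 29.99% / 18.94% = 1.0546
β_P = Σ w_i β_i = 0.06×0.8827 + 0.26×0.2361 + 0.27×0.6489 + 0.17×1.0297 + 0.13×1.4284 + 0.11×1.0546 = 0.7663
MRP = 5.77% − 1.20% = 4.57%
E(R_P) = R_f + β_P × MRP = 1.20% + 0.7663 × 4.57% = 4.70%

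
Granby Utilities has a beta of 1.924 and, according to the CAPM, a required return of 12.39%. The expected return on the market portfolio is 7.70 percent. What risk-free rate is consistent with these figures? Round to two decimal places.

2.62%

E(R) = R_f + β(E(R_m) − R_f) = R_f(1 − β) + β·E(R_m)
12.39% = R_f × (1 − 1.924) + 1.924 × 7.70%
12.39% = R_f × -0.924 + 14.81480%
R_f = (12.39% − 14.81480%) / -0.924 = 2.62%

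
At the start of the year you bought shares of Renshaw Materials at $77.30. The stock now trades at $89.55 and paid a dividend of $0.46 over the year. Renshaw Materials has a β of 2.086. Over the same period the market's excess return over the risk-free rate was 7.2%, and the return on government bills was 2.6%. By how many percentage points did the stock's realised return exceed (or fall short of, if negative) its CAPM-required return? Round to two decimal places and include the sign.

Realised HPR = (P1 + D1 − P0) / P0 = (89.55 + 0.46 − 77.30) / 77.30 = 12.71 / 77.30 = 16.4424%
CAPM required = R_f + β·MRP = 2.6% + 2.086 × 7.2% = 17.6192%
α = realised − required = 16.4424% − 17.6192% = -1.18%

-1.18%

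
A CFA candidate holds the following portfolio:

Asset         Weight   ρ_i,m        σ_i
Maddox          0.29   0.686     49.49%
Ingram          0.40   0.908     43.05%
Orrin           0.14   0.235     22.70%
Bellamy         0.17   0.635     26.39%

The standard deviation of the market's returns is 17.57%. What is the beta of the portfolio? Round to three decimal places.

1.655

β_Maddox = 0.686 × 49.49% / 17.57% = 1.9323
β_Ingram = 0.908 × 43.05% / 17.57% = 2.2248
β_Orrin = 0.235 × 22.70% / 17.57% = 0.3036
β_Bellamy = 0.635 × 26.39% / 17.57% = 0.9538
β_P = Σ w_i β_i = 0.29×1.9323 + 0.40×2.2248 + 0.14×0.3036 + 0.17×0.9538 = 1.6549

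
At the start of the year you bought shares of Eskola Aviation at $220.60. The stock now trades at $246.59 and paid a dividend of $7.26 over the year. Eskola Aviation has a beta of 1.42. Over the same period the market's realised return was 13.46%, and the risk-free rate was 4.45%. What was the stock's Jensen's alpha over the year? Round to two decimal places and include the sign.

-2.17%

Realised HPR = (P1 + D1 − P0) / P0 = (246.59 + 7.26 − 220.60) / 220.60 = 33.25 / 220.60 = 15.0725%
MRP = 13.46% − 4.45% = 9.01%
CAPM required = R_f + β·MRP = 4.45% + 1.42 × 9.01% = 17.2442%
α = realised − required = 15.0725% − 17.2442% = -2.17%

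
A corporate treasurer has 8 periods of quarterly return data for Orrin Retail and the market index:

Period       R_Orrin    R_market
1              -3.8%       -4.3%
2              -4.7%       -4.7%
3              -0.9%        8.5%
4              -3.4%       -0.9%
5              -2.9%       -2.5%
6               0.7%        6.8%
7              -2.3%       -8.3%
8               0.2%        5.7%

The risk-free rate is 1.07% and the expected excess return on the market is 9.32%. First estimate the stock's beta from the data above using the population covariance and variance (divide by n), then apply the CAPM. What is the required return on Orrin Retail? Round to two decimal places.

Mean R_i = (-3.8 − 4.7 − 0.9 − 3.4 − 2.9 + 0.7 − 2.3 + 0.2) / 8 = -2.1375%
Mean R_m = (-4.3 − 4.7 + 8.5 − 0.9 − 2.5 + 6.8 − 8.3 + 5.7) / 8 = 0.0375%
Σ(R_i − R̄_i)(R_m − R̄_m) = 66.7213  ⇒  Cov = 66.7213 / 8 = 8.3402
Σ(R_m − R̄_m)² = 267.4988  ⇒  Var(R_m) = 267.4988 / 8 = 33.4374
β = Cov / Var(R_m) = 8.3402 / 33.4374 = 0.2494
E(R) = R_f + β × MRP = 1.07% + 0.2494 × 9.32% = 3.39%

3.39%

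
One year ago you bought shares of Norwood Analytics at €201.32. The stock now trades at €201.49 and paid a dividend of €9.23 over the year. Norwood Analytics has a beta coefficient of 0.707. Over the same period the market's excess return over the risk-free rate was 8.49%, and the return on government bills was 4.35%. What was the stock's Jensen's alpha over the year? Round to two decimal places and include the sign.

-5.68%

Realised HPR = (P1 + D1 − P0) / P0 = (201.49 + 9.23 − 201.32) / 201.32 = 9.40 / 201.32 = 4.6692%
CAPM required = R_f + β·MRP = 4.35% + 0.707 × 8.49% = 10.35243%
α = realised − required = 4.6692% − 10.35243% = -5.68%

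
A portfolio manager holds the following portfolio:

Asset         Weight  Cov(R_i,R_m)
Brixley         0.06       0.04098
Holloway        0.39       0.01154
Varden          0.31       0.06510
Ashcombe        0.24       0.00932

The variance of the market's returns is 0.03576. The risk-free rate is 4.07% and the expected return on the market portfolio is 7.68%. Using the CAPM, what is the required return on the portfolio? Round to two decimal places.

7.04%

β_Brixley = 0.04098 / 0.03576 = 1.1460
β_Holloway = 0.01154 / 0.03576 = 0.3227
β_Varden = 0.06510 / 0.03576 = 1.8205
β_Ashcombe = 0.00932 / 0.03576 = 0.2606
β_P = Σ w_i β_i = 0.06×1.1460 + 0.39×0.3227 + 0.31×1.8205 + 0.24×0.2606 = 0.8215
MRP = 7.68% − 4.07% = 3.61%
E(R_P) = R_f + β_P × MRP = 4.07% + 0.8215 × 3.61% = 7.04%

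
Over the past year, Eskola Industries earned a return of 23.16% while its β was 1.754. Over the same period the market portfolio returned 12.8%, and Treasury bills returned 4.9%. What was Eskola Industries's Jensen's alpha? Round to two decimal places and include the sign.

+4.40%

Market excess return = 12.8% − 4.9% = 7.90%
CAPM benchmark = R_f + β(R_m − R_f) = 4.9% + 1.754 × 7.9% = 18.7566%
α = actual − benchmark = 23.16% − 18.7566% = +4.40%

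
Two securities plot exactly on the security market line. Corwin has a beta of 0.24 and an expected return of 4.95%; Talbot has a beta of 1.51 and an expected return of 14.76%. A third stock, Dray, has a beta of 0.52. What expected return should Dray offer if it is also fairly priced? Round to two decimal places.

7.11%

MRP (SML slope) = (14.76% − 4.95%) / (1.51 − 0.24) = 9.81% / 1.27 = 7.7244%
R_f (intercept) = 4.95% − 0.24 × 7.7244% = 3.0961%
E(R_Dray) = R_f + β × MRP = 3.0961% + 0.52 × 7.7244% = 7.11%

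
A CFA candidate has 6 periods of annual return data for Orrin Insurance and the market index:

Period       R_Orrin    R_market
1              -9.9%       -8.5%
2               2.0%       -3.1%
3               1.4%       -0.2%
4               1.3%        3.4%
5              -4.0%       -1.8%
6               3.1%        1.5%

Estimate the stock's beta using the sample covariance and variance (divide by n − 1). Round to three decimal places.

Mean R_i = (-9.9 + 2.0 + 1.4 + 1.3 − 4.0 + 3.1) / 6 = -1.0167%
Mean R_m = (-8.5 − 3.1 − 0.2 + 3.4 − 1.8 + 1.5) / 6 = -1.4500%
Σ(R_i − R̄_i)(R_m − R̄_m) = 85.0950  ⇒  Cov = 85.0950 / 5 = 17.0190
Σ(R_m − R̄_m)² = 86.3350  ⇒  Var(R_m) = 86.3350 / 5 = 17.2670
β = Cov / Var(R_m) = 17.0190 / 17.2670 = 0.9856

0.986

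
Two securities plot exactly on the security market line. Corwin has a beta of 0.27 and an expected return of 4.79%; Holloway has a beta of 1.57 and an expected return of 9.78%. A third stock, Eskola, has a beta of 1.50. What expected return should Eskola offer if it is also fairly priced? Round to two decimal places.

9.51%

MRP (SML slope) = (9.78% − 4.79%) / (1.57 − 0.27) = 4.99% / 1.30 = 3.8385%
R_f (intercept) = 4.79% − 0.27 × 3.8385% = 3.7536%
E(R_Eskola) = R_f + β × MRP = 3.7536% + 1.50 × 3.8385% = 9.51%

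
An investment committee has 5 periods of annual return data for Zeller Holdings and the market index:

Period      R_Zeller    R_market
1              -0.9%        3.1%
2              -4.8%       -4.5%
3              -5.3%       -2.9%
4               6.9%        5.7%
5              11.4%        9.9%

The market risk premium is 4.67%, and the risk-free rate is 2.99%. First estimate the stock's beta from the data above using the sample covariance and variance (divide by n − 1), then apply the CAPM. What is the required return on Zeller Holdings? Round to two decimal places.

8.53%

Mean R_i = (-0.9 − 4.8 − 5.3 + 6.9 + 11.4) / 5 = 1.4600%
Mean R_m = (3.1 − 4.5 − 2.9 + 5.7 + 9.9) / 5 = 2.2600%
Σ(R_i − R̄_i)(R_m − R̄_m) = 169.8720  ⇒  Cov = 169.8720 / 4 = 42.4680
Σ(R_m − R̄_m)² = 143.2320  ⇒  Var(R_m) = 143.2320 / 4 = 35.8080
β = Cov / Var(R_m) = 42.4680 / 35.8080 = 1.1860
E(R) = R_f + β × MRP = 2.99% + 1.1860 × 4.67% = 8.53%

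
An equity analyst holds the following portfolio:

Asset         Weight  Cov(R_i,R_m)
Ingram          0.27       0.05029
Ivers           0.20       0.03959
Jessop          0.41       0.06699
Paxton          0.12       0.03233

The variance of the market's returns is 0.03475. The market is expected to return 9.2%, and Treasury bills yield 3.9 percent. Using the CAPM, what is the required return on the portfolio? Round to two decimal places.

11.96%

β_Ingram = 0.05029 / 0.03475 = 1.4472
β_Ivers = 0.03959 / 0.03475 = 1.1393
β_Jessop = 0.06699 / 0.03475 = 1.9278
β_Paxton = 0.03233 / 0.03475 = 0.9304
β_P = Σ w_i β_i = 0.27×1.4472 + 0.20×1.1393 + 0.41×1.9278 + 0.12×0.9304 = 1.5207
MRP = 9.2% − 3.9% = 5.30%
E(R_P) = R_f + β_P × MRP = 3.9% + 1.5207 × 5.3% = 11.96%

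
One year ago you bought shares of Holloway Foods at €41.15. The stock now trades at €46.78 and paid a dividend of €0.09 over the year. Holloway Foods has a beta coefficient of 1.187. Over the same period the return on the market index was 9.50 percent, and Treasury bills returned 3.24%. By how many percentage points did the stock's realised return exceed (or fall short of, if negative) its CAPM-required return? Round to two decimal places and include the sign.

+3.23%

Realised HPR = (P1 + D1 − P0) / P0 = (46.78 + 0.09 − 41.15) / 41.15 = 5.72 / 41.15 = 13.9004%
MRP = 9.50% − 3.24% = 6.26%
CAPM required = R_f + β·MRP = 3.24% + 1.187 × 6.26% = 10.67062%
α = realised − required = 13.9004% − 10.67062% = +3.23%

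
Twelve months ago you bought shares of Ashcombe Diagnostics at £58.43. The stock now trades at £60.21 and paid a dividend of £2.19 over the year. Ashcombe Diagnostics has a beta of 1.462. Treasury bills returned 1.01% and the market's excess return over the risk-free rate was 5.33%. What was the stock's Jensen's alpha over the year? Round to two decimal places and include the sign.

Realised HPR = (P1 + D1 − P0) / P0 = (60.21 + 2.19 − 58.43) / 58.43 = 3.97 / 58.43 = 6.7945%
CAPM required = R_f + β·MRP = 1.01% + 1.462 × 5.33% = 8.80246%
α = realised − required = 6.7945% − 8.80246% = -2.01%

-2.01%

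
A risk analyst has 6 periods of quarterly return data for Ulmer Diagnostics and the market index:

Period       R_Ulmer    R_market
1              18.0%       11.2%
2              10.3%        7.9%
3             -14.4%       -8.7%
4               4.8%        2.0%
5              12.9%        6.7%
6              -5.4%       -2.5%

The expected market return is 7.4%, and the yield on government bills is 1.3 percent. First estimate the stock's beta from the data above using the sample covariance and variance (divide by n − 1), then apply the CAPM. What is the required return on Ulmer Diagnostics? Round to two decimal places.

Mean R_i = (18.0 + 10.3 − 14.4 + 4.8 + 12.9 − 5.4) / 6 = 4.3667%
Mean R_m = (11.2 + 7.9 − 8.7 + 2.0 + 6.7 − 2.5) / 6 = 2.7667%
Σ(R_i − R̄_i)(R_m − R̄_m) = 445.2933  ⇒  Cov = 445.2933 / 5 = 89.0587
Σ(R_m − R̄_m)² = 272.7533  ⇒  Var(R_m) = 272.7533 / 5 = 54.5507
β = Cov / Var(R_m) = 89.0587 / 54.5507 = 1.6326
MRP = 7.4% − 1.3% = 6.10%
E(R) = R_f + β × MRP = 1.3% + 1.6326 × 6.1% = 11.26%

11.26%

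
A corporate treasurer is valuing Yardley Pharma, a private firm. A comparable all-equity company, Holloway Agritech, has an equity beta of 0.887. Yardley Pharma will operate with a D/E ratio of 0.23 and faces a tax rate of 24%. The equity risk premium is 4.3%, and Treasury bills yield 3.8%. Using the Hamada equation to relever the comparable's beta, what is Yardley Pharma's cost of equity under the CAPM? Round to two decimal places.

β_L = β_U × [1 + (1 − t)(D/E)] = 0.887 × [1 + (1 − 0.24) × 0.23]
    = 0.887 × [1 + 0.76 × 0.23] = 0.887 × 1.1748 = 1.0420
E(R) = R_f + β_L × MRP = 3.8% + 1.0420 × 4.3% = 8.28%

8.28%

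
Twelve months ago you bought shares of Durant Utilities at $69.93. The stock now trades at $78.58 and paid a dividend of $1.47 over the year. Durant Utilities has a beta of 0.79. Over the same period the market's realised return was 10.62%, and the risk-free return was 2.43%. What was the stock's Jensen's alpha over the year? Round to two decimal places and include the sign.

+5.57%

Realised HPR = (P1 + D1 − P0) / P0 = (78.58 + 1.47 − 69.93) / 69.93 = 10.12 / 69.93 = 14.4716%
MRP = 10.62% − 2.43% = 8.19%
CAPM required = R_f + β·MRP = 2.43% + 0.79 × 8.19% = 8.9001%
α = realised − required = 14.4716% − 8.9001% = +5.57%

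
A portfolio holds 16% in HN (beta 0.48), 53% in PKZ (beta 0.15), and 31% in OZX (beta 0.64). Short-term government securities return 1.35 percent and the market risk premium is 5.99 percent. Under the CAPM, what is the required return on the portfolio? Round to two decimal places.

3.47%

β_P = Σ w_i β_i = 0.16×0.48 + 0.53×0.15 + 0.31×0.64 = 0.3547
E(R_P) = R_f + β_P × MRP = 1.35% + 0.3547 × 5.99% = 3.47%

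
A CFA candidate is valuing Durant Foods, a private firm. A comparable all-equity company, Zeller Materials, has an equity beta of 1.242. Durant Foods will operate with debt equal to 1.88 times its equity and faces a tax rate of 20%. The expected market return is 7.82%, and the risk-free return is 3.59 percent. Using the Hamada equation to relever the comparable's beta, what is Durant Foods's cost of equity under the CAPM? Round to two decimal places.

β_L = β_U × [1 + (1 − t)(D/E)] = 1.242 × [1 + (1 − 0.20) × 1.88]
    = 1.242 × [1 + 0.80 × 1.88] = 1.242 × 2.5040 = 3.1100
MRP = 7.82% − 3.59% = 4.23%
E(R) = R_f + β_L × MRP = 3.59% + 3.1100 × 4.23% = 16.75%

16.75%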